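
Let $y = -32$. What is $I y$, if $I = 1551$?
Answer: $-49632$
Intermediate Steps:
$I y = 1551 \left(-32\right) = -49632$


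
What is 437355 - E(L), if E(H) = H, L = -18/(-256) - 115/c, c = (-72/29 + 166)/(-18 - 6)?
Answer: 132726850341/303488 ≈ 4.3734e+5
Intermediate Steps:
c = -2371/348 (c = (-72*1/29 + 166)/(-24) = (-72/29 + 166)*(-1/24) = (4742/29)*(-1/24) = -2371/348 ≈ -6.8132)
L = 5143899/303488 (L = -18/(-256) - 115/(-2371/348) = -18*(-1/256) - 115*(-348/2371) = 9/128 + 40020/2371 = 5143899/303488 ≈ 16.949)
437355 - E(L) = 437355 - 1*5143899/303488 = 437355 - 5143899/303488 = 132726850341/303488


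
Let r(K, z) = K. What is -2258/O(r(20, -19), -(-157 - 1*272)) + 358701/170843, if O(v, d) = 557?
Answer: -185967037/95159551 ≈ -1.9543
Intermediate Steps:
-2258/O(r(20, -19), -(-157 - 1*272)) + 358701/170843 = -2258/557 + 358701/170843 = -185967037/95159551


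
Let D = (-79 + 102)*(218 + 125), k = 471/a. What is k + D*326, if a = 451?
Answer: 1159888585/451 ≈ 2.5718e+6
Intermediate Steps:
k = 471/451 ≈ 1.0443
D = 7889 (D = 23*343 = 7889)
k + D*326 = 471/451 + 7889*326 = 471/451 + 2571814 = 1159888585/451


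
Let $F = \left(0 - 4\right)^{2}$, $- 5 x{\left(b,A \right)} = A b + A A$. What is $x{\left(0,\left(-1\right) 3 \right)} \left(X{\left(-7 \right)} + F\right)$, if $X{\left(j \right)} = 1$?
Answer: $- \frac{153}{5} \approx -30.6$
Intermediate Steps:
$x{\left(b,A \right)} = - \frac{A^{2}}{5} - \frac{A b}{5}$ ($x{\left(b,A \right)} = - \frac{A b + A A}{5} = - \frac{A b + A^{2}}{5} = - \frac{A^{2} + A b}{5} = - \frac{A^{2}}{5} - \frac{A b}{5}$)
$F = 16$ ($F = \left(-4\right)^{2} = 16$)
$x{\left(0,\left(-1\right) 3 \right)} \left(X{\left(-7 \right)} + F\right) = - \frac{\left(-1\right) 3 \left(\left(-1\right) 3 + 0\right)}{5} \left(1 + 16\right) = \left(- \frac{1}{5}\right) \left(-3\right) \left(-3 + 0\right) 17 = \left(- \frac{1}{5}\right) \left(-3\right) \left(-3\right) 17 = \left(- \frac{9}{5}\right) 17 = - \frac{153}{5}$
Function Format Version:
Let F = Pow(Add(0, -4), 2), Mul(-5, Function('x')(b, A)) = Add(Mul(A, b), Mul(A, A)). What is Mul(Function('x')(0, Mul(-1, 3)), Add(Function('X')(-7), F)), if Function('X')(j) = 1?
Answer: Rational(-153, 5) ≈ -30.600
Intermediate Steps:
Function('x')(b, A) = Add(Mul(Rational(-1, 5), Pow(A, 2)), Mul(Rational(-1, 5), A, b)) (Function('x')(b, A) = Mul(Rational(-1, 5), Add(Mul(A, b), Mul(A, A))) = Mul(Rational(-1, 5), Add(Mul(A, b), Pow(A, 2))) = Mul(Rational(-1, 5), Add(Pow(A, 2), Mul(A, b))) = Add(Mul(Rational(-1, 5), Pow(A, 2)), Mul(Rational(-1, 5), A, b)))
F = 16 (F = Pow(-4, 2) = 16)
Mul(Function('x')(0, Mul(-1, 3)), Add(Function('X')(-7), F)) = Mul(Mul(Rational(-1, 5), Mul(-1, 3), Add(Mul(-1, 3), 0)), Add(1, 16)) = Mul(Mul(Rational(-1, 5), -3, Add(-3, 0)), 17) = Mul(Mul(Rational(-1, 5), -3, -3), 17) = Mul(Rational(-9, 5), 17) = Rational(-153, 5)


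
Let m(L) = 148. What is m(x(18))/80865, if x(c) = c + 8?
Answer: 148/80865 ≈ 0.0018302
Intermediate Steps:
x(c) = 8 + c
m(x(18))/80865 = 148/80865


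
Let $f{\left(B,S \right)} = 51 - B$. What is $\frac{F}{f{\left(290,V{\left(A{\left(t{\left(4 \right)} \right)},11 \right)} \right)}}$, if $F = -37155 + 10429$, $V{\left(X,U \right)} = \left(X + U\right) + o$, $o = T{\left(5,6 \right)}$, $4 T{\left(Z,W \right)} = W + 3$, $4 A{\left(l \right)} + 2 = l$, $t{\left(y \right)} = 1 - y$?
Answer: $\frac{26726}{239} \approx 111.82$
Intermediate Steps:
$A{\left(l \right)} = - \frac{1}{2} + \frac{l}{4}$
$T{\left(Z,W \right)} = \frac{3}{4} + \frac{W}{4}$ ($T{\left(Z,W \right)} = \frac{W + 3}{4} = \frac{3 + W}{4} = \frac{3}{4} + \frac{W}{4}$)
$o = \frac{9}{4}$ ($o = \frac{3}{4} + \frac{1}{4} \cdot 6 = \frac{3}{4} + \frac{3}{2} = \frac{9}{4} \approx 2.25$)
$V{\left(X,U \right)} = \frac{9}{4} + U + X$ ($V{\left(X,U \right)} = \left(X + U\right) + \frac{9}{4} = \left(U + X\right) + \frac{9}{4} = \frac{9}{4} + U + X$)
$F = -26726$
$\frac{F}{f{\left(290,V{\left(A{\left(t{\left(4 \right)} \right)},11 \right)} \right)}} = - \frac{26726}{51 - 290} = - \frac{26726}{-239} = \left(-26726\right) \left(- \frac{1}{239}\right) = \frac{26726}{239}$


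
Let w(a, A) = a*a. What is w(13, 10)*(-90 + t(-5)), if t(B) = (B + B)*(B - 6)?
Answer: 3380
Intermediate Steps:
w(a, A) = a**2
t(B) = 2*B*(-6 + B) (t(B) = (2*B)*(-6 + B) = 2*B*(-6 + B))
w(13, 10)*(-90 + t(-5)) = 13**2*(-90 + 2*(-5)*(-6 - 5)) = 169*(-90 + 2*(-5)*(-11)) = 169*(-90 + 110) = 169*20 = 3380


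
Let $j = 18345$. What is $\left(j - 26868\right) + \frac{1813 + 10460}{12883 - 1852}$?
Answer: $- \frac{31334980}{3677} \approx -8521.9$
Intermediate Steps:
$\left(j - 26868\right) + \frac{1813 + 10460}{12883 - 1852} = \left(18345 - 26868\right) + \frac{1813 + 10460}{12883 - 1852} = -8523 + \frac{12273}{11031} = -8523 + 12273 \cdot \frac{1}{11031} = -8523 + \frac{4091}{3677} = - \frac{31334980}{3677}$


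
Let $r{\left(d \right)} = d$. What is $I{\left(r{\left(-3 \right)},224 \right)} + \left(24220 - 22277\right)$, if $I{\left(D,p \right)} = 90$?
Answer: $2033$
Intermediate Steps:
$I{\left(r{\left(-3 \right)},224 \right)} + \left(24220 - 22277\right) = 90 + \left(24220 - 22277\right) = 90 + 1943 = 2033$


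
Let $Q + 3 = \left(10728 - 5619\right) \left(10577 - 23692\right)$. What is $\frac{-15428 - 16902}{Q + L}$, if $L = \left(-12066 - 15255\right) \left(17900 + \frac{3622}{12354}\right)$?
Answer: $\frac{66567470}{1144924344619} \approx 5.8141 \cdot 10^{-5}$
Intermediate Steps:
$L = - \frac{1006962000877}{2059}$ ($L = - 27321 \left(17900 + 3622 \cdot \frac{1}{12354}\right) = - 27321 \left(17900 + \frac{1811}{6177}\right) = \left(-27321\right) \frac{110570111}{6177} = - \frac{1006962000877}{2059} \approx -4.8905 \cdot 10^{8}$)
$Q = -67004538$ ($Q = -3 + \left(10728 - 5619\right) \left(10577 - 23692\right) = -3 + 5109 \left(-13115\right) = -3 - 67004535 = -67004538$)
$\frac{-15428 - 16902}{Q + L} = \frac{-15428 - 16902}{-67004538 - \frac{1006962000877}{2059}} = - \frac{32330}{- \frac{1144924344619}{2059}} = \left(-32330\right) \left(- \frac{2059}{1144924344619}\right) = \frac{66567470}{1144924344619}$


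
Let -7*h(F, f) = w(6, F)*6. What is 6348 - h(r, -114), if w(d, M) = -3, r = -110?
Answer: 44418/7 ≈ 6345.4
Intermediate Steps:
h(F, f) = 18/7 (h(F, f) = -(-3)*6/7 = -1/7*(-18) = 18/7)
6348 - h(r, -114) = 6348 - 1*18/7 = 6348 - 18/7 = 44418/7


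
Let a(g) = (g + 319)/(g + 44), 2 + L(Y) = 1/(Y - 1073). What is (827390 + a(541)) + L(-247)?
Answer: 42594009881/51480 ≈ 8.2739e+5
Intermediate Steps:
L(Y) = -2 + 1/(-1073 + Y) (L(Y) = -2 + 1/(Y - 1073) = -2 + 1/(-1073 + Y))
a(g) = (319 + g)/(44 + g)
(827390 + a(541)) + L(-247) = (827390 + (319 + 541)/(44 + 541)) + (2147 - 2*(-247))/(-1073 - 247) = (827390 + 860/585) + (2147 + 494)/(-1320) = (827390 + (1/585)*860) - 1/1320*2641 = (827390 + 172/117) - 2641/1320 = 96804802/117 - 2641/1320 = 42594009881/51480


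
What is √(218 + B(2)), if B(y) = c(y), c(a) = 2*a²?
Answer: √226 ≈ 15.033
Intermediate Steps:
B(y) = 2*y²
√(218 + B(2)) = √(218 + 2*2²) = √(218 + 2*4) = √(218 + 8) = √226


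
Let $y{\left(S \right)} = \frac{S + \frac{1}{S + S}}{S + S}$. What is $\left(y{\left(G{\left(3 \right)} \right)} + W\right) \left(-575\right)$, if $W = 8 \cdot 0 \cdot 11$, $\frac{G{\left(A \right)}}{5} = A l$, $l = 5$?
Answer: $- \frac{258773}{900} \approx -287.53$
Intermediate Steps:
$G{\left(A \right)} = 25 A$ ($G{\left(A \right)} = 5 A 5 = 5 \cdot 5 A = 25 A$)
$W = 0$ ($W = 0 \cdot 11 = 0$)
$y{\left(S \right)} = \frac{S + \frac{1}{2 S}}{2 S}$
$\left(y{\left(G{\left(3 \right)} \right)} + W\right) \left(-575\right) = \left(\left(\frac{1}{2} + \frac{1}{4 \cdot 5625}\right) + 0\right) \left(-575\right) = \left(\left(\frac{1}{2} + \frac{1}{4} \cdot \frac{1}{5625}\right) + 0\right) \left(-575\right) = \left(\left(\frac{1}{2} + \frac{1}{22500}\right) + 0\right) \left(-575\right) = \left(\frac{11251}{22500} + 0\right) \left(-575\right) = \frac{11251}{22500} \left(-575\right) = - \frac{258773}{900}$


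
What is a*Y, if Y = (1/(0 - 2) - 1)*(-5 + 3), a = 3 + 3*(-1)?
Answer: 0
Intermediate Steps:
a = 0 (a = 3 - 3 = 0)
Y = 3 (Y = (1/(-2) - 1)*(-2) = (-½ - 1)*(-2) = -3/2*(-2) = 3)
a*Y = 0*3 = 0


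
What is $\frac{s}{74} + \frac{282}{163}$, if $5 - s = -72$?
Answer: $\frac{33419}{12062} \approx 2.7706$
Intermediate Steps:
$s = 77$ ($s = 5 - -72 = 5 + 72 = 77$)
$\frac{s}{74} + \frac{282}{163} = \frac{77}{74} + \frac{282}{163} = \frac{33419}{12062}$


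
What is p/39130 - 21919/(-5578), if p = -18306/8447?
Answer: 3622404644611/921851265790 ≈ 3.9295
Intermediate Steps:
p = -18306/8447 (p = -18306*1/8447 = -18306/8447 ≈ -2.1672)
p/39130 - 21919/(-5578) = -18306/8447/39130 - 21919/(-5578) = -18306/8447*1/39130 - 21919*(-1/5578) = -9153/165265555 + 21919/5578 = 3622404644611/921851265790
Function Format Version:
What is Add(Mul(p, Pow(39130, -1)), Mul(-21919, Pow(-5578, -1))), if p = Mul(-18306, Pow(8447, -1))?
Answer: Rational(3622404644611, 921851265790) ≈ 3.9295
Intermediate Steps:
p = Rational(-18306, 8447) (p = Mul(-18306, Rational(1, 8447)) = Rational(-18306, 8447) ≈ -2.1672)
Add(Mul(p, Pow(39130, -1)), Mul(-21919, Pow(-5578, -1))) = Add(Mul(Rational(-18306, 8447), Pow(39130, -1)), Mul(-21919, Pow(-5578, -1))) = Add(Mul(Rational(-18306, 8447), Rational(1, 39130)), Mul(-21919, Rational(-1, 5578))) = Add(Rational(-9153, 165265555), Rational(21919, 5578)) = Rational(3622404644611, 921851265790)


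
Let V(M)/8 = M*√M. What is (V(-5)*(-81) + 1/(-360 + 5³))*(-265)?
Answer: 53/47 - 858600*I*√5 ≈ 1.1277 - 1.9199e+6*I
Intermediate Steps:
V(M) = 8*M^(3/2) (V(M) = 8*(M*√M) = 8*M^(3/2))
(V(-5)*(-81) + 1/(-360 + 5³))*(-265) = ((8*(-5)^(3/2))*(-81) + 1/(-360 + 5³))*(-265) = ((8*(-5*I*√5))*(-81) + 1/(-360 + 125))*(-265) = (-40*I*√5*(-81) + 1/(-235))*(-265) = (3240*I*√5 - 1/235)*(-265) = (-1/235 + 3240*I*√5)*(-265) = 53/47 - 858600*I*√5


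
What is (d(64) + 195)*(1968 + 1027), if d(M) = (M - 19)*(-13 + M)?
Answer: 7457550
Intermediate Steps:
d(M) = (-19 + M)*(-13 + M)
(d(64) + 195)*(1968 + 1027) = ((247 + 64² - 32*64) + 195)*(1968 + 1027) = ((247 + 4096 - 2048) + 195)*2995 = (2295 + 195)*2995 = 2490*2995 = 7457550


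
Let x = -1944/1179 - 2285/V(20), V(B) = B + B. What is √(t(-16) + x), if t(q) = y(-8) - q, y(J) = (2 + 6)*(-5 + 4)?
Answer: I*√13941282/524 ≈ 7.1256*I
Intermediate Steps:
y(J) = -8 (y(J) = 8*(-1) = -8)
V(B) = 2*B
x = -61595/1048 (x = -1944/1179 - 2285/(2*20) = -1944*1/1179 - 2285/40 = -216/131 - 2285*1/40 = -216/131 - 457/8 = -61595/1048 ≈ -58.774)
t(q) = -8 - q
√(t(-16) + x) = √((-8 - 1*(-16)) - 61595/1048) = √((-8 + 16) - 61595/1048) = √(8 - 61595/1048) = √(-53211/1048) = I*√13941282/524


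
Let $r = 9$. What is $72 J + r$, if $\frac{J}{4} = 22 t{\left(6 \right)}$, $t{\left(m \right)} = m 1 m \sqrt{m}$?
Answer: $9 + 228096 \sqrt{6} \approx 5.5873 \cdot 10^{5}$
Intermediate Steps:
$t{\left(m \right)} = m^{\frac{5}{2}}$ ($t{\left(m \right)} = m m \sqrt{m} = m^{2} \sqrt{m} = m^{\frac{5}{2}}$)
$J = 3168 \sqrt{6}$ ($J = 4 \cdot 22 \cdot 6^{\frac{5}{2}} = 4 \cdot 22 \cdot 36 \sqrt{6} = 4 \cdot 792 \sqrt{6} = 3168 \sqrt{6} \approx 7760.0$)
$72 J + r = 72 \cdot 3168 \sqrt{6} + 9 = 228096 \sqrt{6} + 9 = 9 + 228096 \sqrt{6}$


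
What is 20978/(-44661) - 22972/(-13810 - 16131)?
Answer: 397850194/1337195001 ≈ 0.29753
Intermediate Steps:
20978/(-44661) - 22972/(-13810 - 16131) = 20978*(-1/44661) - 22972/(-29941) = -20978/44661 - 22972*(-1/29941) = -20978/44661 + 22972/29941 = 397850194/1337195001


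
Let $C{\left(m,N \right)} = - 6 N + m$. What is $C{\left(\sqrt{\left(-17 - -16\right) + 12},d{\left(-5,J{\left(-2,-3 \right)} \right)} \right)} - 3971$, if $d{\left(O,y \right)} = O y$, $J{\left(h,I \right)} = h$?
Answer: $-4031 + \sqrt{11} \approx -4027.7$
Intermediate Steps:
$C{\left(m,N \right)} = m - 6 N$
$C{\left(\sqrt{\left(-17 - -16\right) + 12},d{\left(-5,J{\left(-2,-3 \right)} \right)} \right)} - 3971 = \left(\sqrt{\left(-17 - -16\right) + 12} - 6 \left(\left(-5\right) \left(-2\right)\right)\right) - 3971 = \left(\sqrt{\left(-17 + 16\right) + 12} - 60\right) - 3971 = \left(\sqrt{-1 + 12} - 60\right) - 3971 = \left(\sqrt{11} - 60\right) - 3971 = \left(-60 + \sqrt{11}\right) - 3971 = -4031 + \sqrt{11}$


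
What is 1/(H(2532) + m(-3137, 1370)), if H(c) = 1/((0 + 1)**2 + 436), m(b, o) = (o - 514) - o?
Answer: -437/224617 ≈ -0.0019455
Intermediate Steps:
m(b, o) = -514 (m(b, o) = (-514 + o) - o = -514)
H(c) = 1/437 (H(c) = 1/(1**2 + 436) = 1/(1 + 436) = 1/437)
1/(H(2532) + m(-3137, 1370)) = 1/(1/437 - 514) = 1/(-224617/437) = -437/224617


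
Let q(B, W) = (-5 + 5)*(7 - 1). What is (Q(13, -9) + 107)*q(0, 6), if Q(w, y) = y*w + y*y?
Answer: 0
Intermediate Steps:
Q(w, y) = y² + w*y (Q(w, y) = w*y + y² = y² + w*y)
q(B, W) = 0 (q(B, W) = 0*6 = 0)
(Q(13, -9) + 107)*q(0, 6) = (-9*(13 - 9) + 107)*0 = (-9*4 + 107)*0 = (-36 + 107)*0 = 71*0 = 0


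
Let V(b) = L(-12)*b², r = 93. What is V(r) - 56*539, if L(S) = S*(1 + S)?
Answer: 1111484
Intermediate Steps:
V(b) = 132*b² (V(b) = (-12*(1 - 12))*b² = (-12*(-11))*b² = 132*b²)
V(r) - 56*539 = 132*93² - 56*539 = 132*8649 - 30184 = 1141668 - 30184 = 1111484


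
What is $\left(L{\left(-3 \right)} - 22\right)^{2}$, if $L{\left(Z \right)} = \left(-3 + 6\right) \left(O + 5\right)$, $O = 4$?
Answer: $25$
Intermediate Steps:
$L{\left(Z \right)} = 27$ ($L{\left(Z \right)} = \left(-3 + 6\right) \left(4 + 5\right) = 3 \cdot 9 = 27$)
$\left(L{\left(-3 \right)} - 22\right)^{2} = \left(27 - 22\right)^{2} = 5^{2} = 25$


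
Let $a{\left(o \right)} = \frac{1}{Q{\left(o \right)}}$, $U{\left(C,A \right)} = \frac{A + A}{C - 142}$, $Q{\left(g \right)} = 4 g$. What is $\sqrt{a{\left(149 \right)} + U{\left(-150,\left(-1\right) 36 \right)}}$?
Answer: $\frac{\sqrt{117482477}}{21754} \approx 0.49825$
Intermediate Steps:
$U{\left(C,A \right)} = \frac{2 A}{-142 + C}$
$a{\left(o \right)} = \frac{1}{4 o}$
$\sqrt{a{\left(149 \right)} + U{\left(-150,\left(-1\right) 36 \right)}} = \sqrt{\frac{1}{4 \cdot 149} + \frac{2 \left(\left(-1\right) 36\right)}{-142 - 150}} = \sqrt{\frac{1}{4} \cdot \frac{1}{149} + 2 \left(-36\right) \frac{1}{-292}} = \sqrt{\frac{1}{596} + 2 \left(-36\right) \left(- \frac{1}{292}\right)} = \sqrt{\frac{1}{596} + \frac{18}{73}} = \sqrt{\frac{10801}{43508}} = \frac{\sqrt{117482477}}{21754}$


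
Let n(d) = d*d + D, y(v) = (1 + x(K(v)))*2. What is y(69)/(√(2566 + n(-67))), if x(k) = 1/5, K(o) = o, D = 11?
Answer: 6*√7066/17665 ≈ 0.028551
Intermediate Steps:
x(k) = ⅕
y(v) = 12/5 (y(v) = (1 + ⅕)*2 = (6/5)*2 = 12/5)
n(d) = 11 + d² (n(d) = d*d + 11 = d² + 11 = 11 + d²)
y(69)/(√(2566 + n(-67))) = 12/(5*(√(2566 + (11 + (-67)²)))) = 12/(5*(√(2566 + (11 + 4489)))) = 12/(5*(√(2566 + 4500))) = 12/(5*(√7066)) = 12*(√7066/7066)/5 = 6*√7066/17665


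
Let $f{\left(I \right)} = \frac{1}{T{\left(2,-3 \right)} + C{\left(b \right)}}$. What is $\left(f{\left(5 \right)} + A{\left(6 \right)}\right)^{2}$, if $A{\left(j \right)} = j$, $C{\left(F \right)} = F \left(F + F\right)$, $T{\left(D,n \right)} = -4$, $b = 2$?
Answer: $\frac{625}{16} \approx 39.063$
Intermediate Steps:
$C{\left(F \right)} = 2 F^{2}$ ($C{\left(F \right)} = F 2 F = 2 F^{2}$)
$f{\left(I \right)} = \frac{1}{4}$ ($f{\left(I \right)} = \frac{1}{-4 + 2 \cdot 2^{2}} = \frac{1}{-4 + 2 \cdot 4} = \frac{1}{-4 + 8} = \frac{1}{4}$)
$\left(f{\left(5 \right)} + A{\left(6 \right)}\right)^{2} = \left(\frac{1}{4} + 6\right)^{2} = \left(\frac{25}{4}\right)^{2} = \frac{625}{16}$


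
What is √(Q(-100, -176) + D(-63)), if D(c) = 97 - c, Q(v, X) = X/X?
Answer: √161 ≈ 12.689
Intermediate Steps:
Q(v, X) = 1
√(Q(-100, -176) + D(-63)) = √(1 + (97 - 1*(-63))) = √(1 + (97 + 63)) = √(1 + 160) = √161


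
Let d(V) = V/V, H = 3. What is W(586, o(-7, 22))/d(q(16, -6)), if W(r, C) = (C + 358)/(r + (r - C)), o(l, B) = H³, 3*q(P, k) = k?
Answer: 77/229 ≈ 0.33624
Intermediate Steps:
q(P, k) = k/3
d(V) = 1
o(l, B) = 27 (o(l, B) = 3³ = 27)
W(r, C) = (358 + C)/(-C + 2*r)
W(586, o(-7, 22))/d(q(16, -6)) = ((358 + 27)/(-1*27 + 2*586))/1 = (385/(-27 + 1172))*1 = (385/1145)*1 = ((1/1145)*385)*1 = (77/229)*1 = 77/229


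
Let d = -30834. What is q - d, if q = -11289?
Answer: 19545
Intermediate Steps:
q - d = -11289 - 1*(-30834) = -11289 + 30834 = 19545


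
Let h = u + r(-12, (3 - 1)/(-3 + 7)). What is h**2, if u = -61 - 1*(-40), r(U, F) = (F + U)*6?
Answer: 8100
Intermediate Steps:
r(U, F) = 6*F + 6*U
u = -21 (u = -61 + 40 = -21)
h = -90 (h = -21 + (6*((3 - 1)/(-3 + 7)) + 6*(-12)) = -21 + (6*(2/4) - 72) = -21 + (6*(2*(1/4)) - 72) = -21 + (6*(1/2) - 72) = -21 + (3 - 72) = -21 - 69 = -90)
h**2 = (-90)**2 = 8100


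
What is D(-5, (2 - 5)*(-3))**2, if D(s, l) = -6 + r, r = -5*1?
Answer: 121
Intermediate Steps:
r = -5
D(s, l) = -11 (D(s, l) = -6 - 5 = -11)
D(-5, (2 - 5)*(-3))**2 = (-11)**2 = 121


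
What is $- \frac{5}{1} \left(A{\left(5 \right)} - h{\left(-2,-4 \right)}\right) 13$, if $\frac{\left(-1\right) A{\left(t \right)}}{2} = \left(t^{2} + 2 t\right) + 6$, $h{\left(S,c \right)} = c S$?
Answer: $5850$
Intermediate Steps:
$h{\left(S,c \right)} = S c$
$A{\left(t \right)} = -12 - 4 t - 2 t^{2}$ ($A{\left(t \right)} = - 2 \left(\left(t^{2} + 2 t\right) + 6\right) = - 2 \left(6 + t^{2} + 2 t\right) = -12 - 4 t - 2 t^{2}$)
$- \frac{5}{1} \left(A{\left(5 \right)} - h{\left(-2,-4 \right)}\right) 13 = - \frac{5}{1} \left(\left(-12 - 20 - 2 \cdot 5^{2}\right) - \left(-2\right) \left(-4\right)\right) 13 = \left(-5\right) 1 \left(\left(-12 - 20 - 50\right) - 8\right) 13 = - 5 \left(\left(-12 - 20 - 50\right) - 8\right) 13 = - 5 \left(-82 - 8\right) 13 = \left(-5\right) \left(-90\right) 13 = 450 \cdot 13 = 5850$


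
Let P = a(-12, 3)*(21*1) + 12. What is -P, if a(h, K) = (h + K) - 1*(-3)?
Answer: 114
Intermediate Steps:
a(h, K) = 3 + K + h (a(h, K) = (K + h) + 3 = 3 + K + h)
P = -114 (P = (3 + 3 - 12)*(21*1) + 12 = -6*21 + 12 = -126 + 12 = -114)
-P = -1*(-114) = 114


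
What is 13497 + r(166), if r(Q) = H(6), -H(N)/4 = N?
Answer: 13473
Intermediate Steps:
H(N) = -4*N
r(Q) = -24 (r(Q) = -4*6 = -24)
13497 + r(166) = 13497 - 24 = 13473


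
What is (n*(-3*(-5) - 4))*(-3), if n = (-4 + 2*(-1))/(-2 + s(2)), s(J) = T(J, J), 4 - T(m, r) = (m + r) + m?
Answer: -99/2 ≈ -49.500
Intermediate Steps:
T(m, r) = 4 - r - 2*m (T(m, r) = 4 - ((m + r) + m) = 4 - (r + 2*m) = 4 + (-r - 2*m) = 4 - r - 2*m)
s(J) = 4 - 3*J (s(J) = 4 - J - 2*J = 4 - 3*J)
n = 3/2 (n = (-4 + 2*(-1))/(-2 + (4 - 3*2)) = (-4 - 2)/(-2 + (4 - 6)) = -6/(-2 - 2) = -6/(-4) = -6*(-¼) = 3/2 ≈ 1.5000)
(n*(-3*(-5) - 4))*(-3) = (3*(-3*(-5) - 4)/2)*(-3) = (3*(15 - 4)/2)*(-3) = ((3/2)*11)*(-3) = (33/2)*(-3) = -99/2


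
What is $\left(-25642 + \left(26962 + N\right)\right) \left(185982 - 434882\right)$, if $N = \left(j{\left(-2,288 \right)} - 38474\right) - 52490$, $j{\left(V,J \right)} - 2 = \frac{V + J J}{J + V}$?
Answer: $\frac{3180278681500}{143} \approx 2.224 \cdot 10^{10}$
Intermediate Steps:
$j{\left(V,J \right)} = 2 + \frac{V + J^{2}}{J + V}$ ($j{\left(V,J \right)} = 2 + \frac{V + J J}{J + V} = 2 + \frac{V + J^{2}}{J + V}$)
$N = - \frac{12966095}{143}$ ($N = \left(\frac{288^{2} + 2 \cdot 288 + 3 \left(-2\right)}{288 - 2} - 38474\right) - 52490 = \left(\frac{82944 + 576 - 6}{286} - 38474\right) - 52490 = \left(\frac{1}{286} \cdot 83514 - 38474\right) - 52490 = \left(\frac{41757}{143} - 38474\right) - 52490 = - \frac{5460025}{143} - 52490 = - \frac{12966095}{143} \approx -90672.0$)
$\left(-25642 + \left(26962 + N\right)\right) \left(185982 - 434882\right) = \left(-25642 + \left(26962 - \frac{12966095}{143}\right)\right) \left(185982 - 434882\right) = \left(-25642 - \frac{9110529}{143}\right) \left(-248900\right) = \left(- \frac{12777335}{143}\right) \left(-248900\right) = \frac{3180278681500}{143}$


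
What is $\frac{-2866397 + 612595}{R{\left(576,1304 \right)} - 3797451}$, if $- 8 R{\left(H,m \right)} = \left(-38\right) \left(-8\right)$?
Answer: $\frac{2253802}{3797489} \approx 0.5935$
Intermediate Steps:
$R{\left(H,m \right)} = -38$ ($R{\left(H,m \right)} = - \frac{\left(-38\right) \left(-8\right)}{8} = \left(- \frac{1}{8}\right) 304 = -38$)
$\frac{-2866397 + 612595}{R{\left(576,1304 \right)} - 3797451} = \frac{-2866397 + 612595}{-38 - 3797451} = - \frac{2253802}{-3797489} = \left(-2253802\right) \left(- \frac{1}{3797489}\right) = \frac{2253802}{3797489}$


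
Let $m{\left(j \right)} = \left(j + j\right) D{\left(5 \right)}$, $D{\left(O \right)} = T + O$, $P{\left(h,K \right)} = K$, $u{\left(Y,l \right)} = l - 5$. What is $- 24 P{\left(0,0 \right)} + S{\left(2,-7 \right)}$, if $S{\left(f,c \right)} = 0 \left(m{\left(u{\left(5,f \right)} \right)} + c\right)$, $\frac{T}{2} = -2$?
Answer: $0$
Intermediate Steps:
$T = -4$ ($T = 2 \left(-2\right) = -4$)
$u{\left(Y,l \right)} = -5 + l$ ($u{\left(Y,l \right)} = l - 5 = -5 + l$)
$D{\left(O \right)} = -4 + O$
$m{\left(j \right)} = 2 j$ ($m{\left(j \right)} = \left(j + j\right) \left(-4 + 5\right) = 2 j 1 = 2 j$)
$S{\left(f,c \right)} = 0$ ($S{\left(f,c \right)} = 0 \left(2 \left(-5 + f\right) + c\right) = 0 \left(\left(-10 + 2 f\right) + c\right) = 0 \left(-10 + c + 2 f\right) = 0$)
$- 24 P{\left(0,0 \right)} + S{\left(2,-7 \right)} = \left(-24\right) 0 + 0 = 0 + 0 = 0$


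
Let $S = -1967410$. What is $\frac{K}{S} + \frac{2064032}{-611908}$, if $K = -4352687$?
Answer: $- \frac{349338300081}{300968479570} \approx -1.1607$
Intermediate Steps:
$\frac{K}{S} + \frac{2064032}{-611908} = - \frac{4352687}{-1967410} + \frac{2064032}{-611908} = \left(-4352687\right) \left(- \frac{1}{1967410}\right) + 2064032 \left(- \frac{1}{611908}\right) = \frac{4352687}{1967410} - \frac{516008}{152977} = - \frac{349338300081}{300968479570}$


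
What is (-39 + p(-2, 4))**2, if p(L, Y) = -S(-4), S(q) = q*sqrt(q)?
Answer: 1457 - 624*I ≈ 1457.0 - 624.0*I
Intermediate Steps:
S(q) = q**(3/2)
p(L, Y) = 8*I (p(L, Y) = -(-4)**(3/2) = -(-8)*I = 8*I)
(-39 + p(-2, 4))**2 = (-39 + 8*I)**2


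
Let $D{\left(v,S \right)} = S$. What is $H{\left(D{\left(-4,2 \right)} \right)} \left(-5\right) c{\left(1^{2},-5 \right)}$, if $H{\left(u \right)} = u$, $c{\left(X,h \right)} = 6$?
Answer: $-60$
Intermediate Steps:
$H{\left(D{\left(-4,2 \right)} \right)} \left(-5\right) c{\left(1^{2},-5 \right)} = 2 \left(-5\right) 6 = \left(-10\right) 6 = -60$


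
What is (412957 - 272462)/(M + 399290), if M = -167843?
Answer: 140495/231447 ≈ 0.60703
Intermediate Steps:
(412957 - 272462)/(M + 399290) = (412957 - 272462)/(-167843 + 399290) = 140495/231447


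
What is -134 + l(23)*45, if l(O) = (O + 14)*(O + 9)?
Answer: 53146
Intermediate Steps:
l(O) = (9 + O)*(14 + O) (l(O) = (14 + O)*(9 + O) = (9 + O)*(14 + O))
-134 + l(23)*45 = -134 + (126 + 23² + 23*23)*45 = -134 + (126 + 529 + 529)*45 = -134 + 1184*45 = -134 + 53280 = 53146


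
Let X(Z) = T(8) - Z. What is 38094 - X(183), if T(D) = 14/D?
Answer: 153101/4 ≈ 38275.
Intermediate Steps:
X(Z) = 7/4 - Z (X(Z) = 14/8 - Z = 14*(1/8) - Z = 7/4 - Z)
38094 - X(183) = 38094 - (7/4 - 1*183) = 38094 - (7/4 - 183) = 38094 - 1*(-725/4) = 38094 + 725/4 = 153101/4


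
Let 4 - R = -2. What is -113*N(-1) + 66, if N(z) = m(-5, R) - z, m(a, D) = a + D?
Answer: -160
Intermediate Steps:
R = 6 (R = 4 - 1*(-2) = 4 + 2 = 6)
m(a, D) = D + a
N(z) = 1 - z (N(z) = (6 - 5) - z = 1 - z)
-113*N(-1) + 66 = -113*(1 - 1*(-1)) + 66 = -113*(1 + 1) + 66 = -113*2 + 66 = -226 + 66 = -160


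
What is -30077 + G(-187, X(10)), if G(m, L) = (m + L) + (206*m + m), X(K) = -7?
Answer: -68980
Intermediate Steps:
G(m, L) = L + 208*m (G(m, L) = (L + m) + 207*m = L + 208*m)
-30077 + G(-187, X(10)) = -30077 + (-7 + 208*(-187)) = -30077 + (-7 - 38896) = -30077 - 38903 = -68980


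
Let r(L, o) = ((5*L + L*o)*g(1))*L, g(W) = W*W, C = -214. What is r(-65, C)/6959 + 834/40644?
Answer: -5980644049/47140266 ≈ -126.87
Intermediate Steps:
g(W) = W**2
r(L, o) = L*(5*L + L*o) (r(L, o) = ((5*L + L*o)*1**2)*L = ((5*L + L*o)*1)*L = (5*L + L*o)*L = L*(5*L + L*o))
r(-65, C)/6959 + 834/40644 = ((-65)**2*(5 - 214))/6959 + 834/40644 = (4225*(-209))*(1/6959) + 834*(1/40644) = -883025*1/6959 + 139/6774 = -883025/6959 + 139/6774 = -5980644049/47140266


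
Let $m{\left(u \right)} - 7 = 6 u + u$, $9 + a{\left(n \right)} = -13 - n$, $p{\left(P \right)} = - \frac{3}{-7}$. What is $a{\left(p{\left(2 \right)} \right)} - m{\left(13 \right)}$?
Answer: $- \frac{843}{7} \approx -120.43$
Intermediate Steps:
$p{\left(P \right)} = \frac{3}{7}$ ($p{\left(P \right)} = \left(-3\right) \left(- \frac{1}{7}\right) = \frac{3}{7}$)
$a{\left(n \right)} = -22 - n$ ($a{\left(n \right)} = -9 - \left(13 + n\right) = -22 - n$)
$m{\left(u \right)} = 7 + 7 u$ ($m{\left(u \right)} = 7 + \left(6 u + u\right) = 7 + 7 u$)
$a{\left(p{\left(2 \right)} \right)} - m{\left(13 \right)} = \left(-22 - \frac{3}{7}\right) - \left(7 + 7 \cdot 13\right) = \left(-22 - \frac{3}{7}\right) - \left(7 + 91\right) = - \frac{157}{7} - 98 = - \frac{843}{7}$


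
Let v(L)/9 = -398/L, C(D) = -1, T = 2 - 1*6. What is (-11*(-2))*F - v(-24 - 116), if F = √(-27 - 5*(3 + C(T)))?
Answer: -1791/70 + 22*I*√37 ≈ -25.586 + 133.82*I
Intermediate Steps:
T = -4 (T = 2 - 6 = -4)
v(L) = -3582/L (v(L) = 9*(-398/L) = -3582/L)
F = I*√37 (F = √(-27 - 5*(3 - 1)) = √(-27 - 5*2) = √(-27 - 10) = √(-37) = I*√37 ≈ 6.0828*I)
(-11*(-2))*F - v(-24 - 116) = (-11*(-2))*(I*√37) - (-3582)/(-24 - 116) = 22*(I*√37) - (-3582)/(-140) = 22*I*√37 - (-3582)*(-1)/140 = 22*I*√37 - 1*1791/70 = 22*I*√37 - 1791/70 = -1791/70 + 22*I*√37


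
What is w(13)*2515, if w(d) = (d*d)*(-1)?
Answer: -425035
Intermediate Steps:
w(d) = -d² (w(d) = d²*(-1) = -d²)
w(13)*2515 = -1*13²*2515 = -1*169*2515 = -169*2515 = -425035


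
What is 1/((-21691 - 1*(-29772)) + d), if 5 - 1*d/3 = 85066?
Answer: -1/247102 ≈ -4.0469e-6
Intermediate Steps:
d = -255183 (d = 15 - 3*85066 = 15 - 255198 = -255183)
1/((-21691 - 1*(-29772)) + d) = 1/((-21691 - 1*(-29772)) - 255183) = 1/((-21691 + 29772) - 255183) = 1/(8081 - 255183) = 1/(-247102) = -1/247102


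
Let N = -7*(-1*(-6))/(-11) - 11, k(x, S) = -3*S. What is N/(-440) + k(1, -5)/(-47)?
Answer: -68887/227480 ≈ -0.30283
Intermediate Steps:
N = -79/11 (N = -42*(-1)/11 - 11 = -7*(-6/11) - 11 = 42/11 - 11 = -79/11 ≈ -7.1818)
N/(-440) + k(1, -5)/(-47) = -79/11/(-440) - 3*(-5)/(-47) = -79/11*(-1/440) + 15*(-1/47) = 79/4840 - 15/47 = -68887/227480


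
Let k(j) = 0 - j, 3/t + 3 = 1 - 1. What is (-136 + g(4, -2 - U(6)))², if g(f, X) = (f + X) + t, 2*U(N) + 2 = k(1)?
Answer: 71289/4 ≈ 17822.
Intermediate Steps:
t = -1 (t = 3/(-3 + (1 - 1)) = 3/(-3 + 0) = 3/(-3) = 3*(-⅓) = -1)
k(j) = -j
U(N) = -3/2 (U(N) = -1 + (-1*1)/2 = -1 + (½)*(-1) = -1 - ½ = -3/2)
g(f, X) = -1 + X + f (g(f, X) = (f + X) - 1 = (X + f) - 1 = -1 + X + f)
(-136 + g(4, -2 - U(6)))² = (-136 + (-1 + (-2 - 1*(-3/2)) + 4))² = (-136 + (-1 + (-2 + 3/2) + 4))² = (-136 + (-1 - ½ + 4))² = (-136 + 5/2)² = (-267/2)² = 71289/4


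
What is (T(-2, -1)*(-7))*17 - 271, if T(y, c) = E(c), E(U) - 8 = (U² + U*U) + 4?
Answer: -1937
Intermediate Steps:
E(U) = 12 + 2*U² (E(U) = 8 + ((U² + U*U) + 4) = 8 + ((U² + U²) + 4) = 8 + (2*U² + 4) = 8 + (4 + 2*U²) = 12 + 2*U²)
T(y, c) = 12 + 2*c²
(T(-2, -1)*(-7))*17 - 271 = ((12 + 2*(-1)²)*(-7))*17 - 271 = ((12 + 2*1)*(-7))*17 - 271 = ((12 + 2)*(-7))*17 - 271 = (14*(-7))*17 - 271 = -98*17 - 271 = -1666 - 271 = -1937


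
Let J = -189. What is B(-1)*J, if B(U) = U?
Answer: 189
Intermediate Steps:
B(-1)*J = -1*(-189) = 189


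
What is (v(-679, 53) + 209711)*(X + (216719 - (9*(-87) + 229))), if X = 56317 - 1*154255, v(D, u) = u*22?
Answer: 25165006795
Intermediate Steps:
v(D, u) = 22*u
X = -97938 (X = 56317 - 154255 = -97938)
(v(-679, 53) + 209711)*(X + (216719 - (9*(-87) + 229))) = (22*53 + 209711)*(-97938 + (216719 - (9*(-87) + 229))) = (1166 + 209711)*(-97938 + (216719 - (-783 + 229))) = 210877*(-97938 + (216719 - 1*(-554))) = 210877*(-97938 + (216719 + 554)) = 210877*(-97938 + 217273) = 210877*119335 = 25165006795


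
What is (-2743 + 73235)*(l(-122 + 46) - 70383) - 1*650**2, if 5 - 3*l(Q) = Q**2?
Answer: -15292392140/3 ≈ -5.0975e+9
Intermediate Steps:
l(Q) = 5/3 - Q**2/3
(-2743 + 73235)*(l(-122 + 46) - 70383) - 1*650**2 = (-2743 + 73235)*((5/3 - (-122 + 46)**2/3) - 70383) - 1*650**2 = 70492*((5/3 - 1/3*(-76)**2) - 70383) - 1*422500 = 70492*((5/3 - 1/3*5776) - 70383) - 422500 = 70492*((5/3 - 5776/3) - 70383) - 422500 = 70492*(-5771/3 - 70383) - 422500 = 70492*(-216920/3) - 422500 = -15291124640/3 - 422500 = -15292392140/3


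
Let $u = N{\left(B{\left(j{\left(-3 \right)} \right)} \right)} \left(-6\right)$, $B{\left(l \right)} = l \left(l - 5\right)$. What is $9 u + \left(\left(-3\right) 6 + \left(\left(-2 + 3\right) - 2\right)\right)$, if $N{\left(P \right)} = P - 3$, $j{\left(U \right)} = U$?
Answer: $-1153$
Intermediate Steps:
$B{\left(l \right)} = l \left(-5 + l\right)$
$N{\left(P \right)} = -3 + P$
$u = -126$ ($u = \left(-3 - 3 \left(-5 - 3\right)\right) \left(-6\right) = \left(-3 - -24\right) \left(-6\right) = \left(-3 + 24\right) \left(-6\right) = 21 \left(-6\right) = -126$)
$9 u + \left(\left(-3\right) 6 + \left(\left(-2 + 3\right) - 2\right)\right) = 9 \left(-126\right) + \left(\left(-3\right) 6 + \left(\left(-2 + 3\right) - 2\right)\right) = -1134 + \left(-18 + \left(1 - 2\right)\right) = -1134 - 19 = -1153$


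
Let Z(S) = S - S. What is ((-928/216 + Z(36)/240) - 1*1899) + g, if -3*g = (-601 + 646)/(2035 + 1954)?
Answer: -204991126/107703 ≈ -1903.3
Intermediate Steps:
Z(S) = 0
g = -15/3989 (g = -(-601 + 646)/(3*(2035 + 1954)) = -15/3989 ≈ -0.0037603)
((-928/216 + Z(36)/240) - 1*1899) + g = ((-928/216 + 0/240) - 1*1899) - 15/3989 = ((-928*1/216 + 0*(1/240)) - 1899) - 15/3989 = ((-116/27 + 0) - 1899) - 15/3989 = (-116/27 - 1899) - 15/3989 = -51389/27 - 15/3989 = -204991126/107703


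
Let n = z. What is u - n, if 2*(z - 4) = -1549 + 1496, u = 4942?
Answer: 9929/2 ≈ 4964.5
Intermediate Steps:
z = -45/2 (z = 4 + (-1549 + 1496)/2 = 4 + (½)*(-53) = 4 - 53/2 = -45/2 ≈ -22.500)
n = -45/2 ≈ -22.500
u - n = 4942 - 1*(-45/2) = 4942 + 45/2 = 9929/2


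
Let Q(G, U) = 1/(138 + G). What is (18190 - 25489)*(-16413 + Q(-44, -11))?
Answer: 11261050479/94 ≈ 1.1980e+8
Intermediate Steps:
(18190 - 25489)*(-16413 + Q(-44, -11)) = (18190 - 25489)*(-16413 + 1/(138 - 44)) = -7299*(-16413 + 1/94) = -7299*(-1542821/94) = 11261050479/94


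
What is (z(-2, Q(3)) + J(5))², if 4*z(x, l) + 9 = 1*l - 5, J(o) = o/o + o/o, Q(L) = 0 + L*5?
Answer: 81/16 ≈ 5.0625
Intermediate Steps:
Q(L) = 5*L (Q(L) = 0 + 5*L = 5*L)
J(o) = 2 (J(o) = 1 + 1 = 2)
z(x, l) = -7/2 + l/4 (z(x, l) = -9/4 + (1*l - 5)/4 = -9/4 + (l - 5)/4 = -9/4 + (-5 + l)/4 = -9/4 + (-5/4 + l/4) = -7/2 + l/4)
(z(-2, Q(3)) + J(5))² = ((-7/2 + (5*3)/4) + 2)² = ((-7/2 + (¼)*15) + 2)² = ((-7/2 + 15/4) + 2)² = (¼ + 2)² = (9/4)² = 81/16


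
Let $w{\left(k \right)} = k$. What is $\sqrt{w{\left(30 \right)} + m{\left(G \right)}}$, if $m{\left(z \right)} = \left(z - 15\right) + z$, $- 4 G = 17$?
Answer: $\frac{\sqrt{26}}{2} \approx 2.5495$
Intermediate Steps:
$G = - \frac{17}{4}$ ($G = \left(- \frac{1}{4}\right) 17 = - \frac{17}{4} \approx -4.25$)
$m{\left(z \right)} = -15 + 2 z$ ($m{\left(z \right)} = \left(-15 + z\right) + z = -15 + 2 z$)
$\sqrt{w{\left(30 \right)} + m{\left(G \right)}} = \sqrt{30 + \left(-15 + 2 \left(- \frac{17}{4}\right)\right)} = \sqrt{30 - \frac{47}{2}} = \sqrt{\frac{13}{2}} = \frac{\sqrt{26}}{2}$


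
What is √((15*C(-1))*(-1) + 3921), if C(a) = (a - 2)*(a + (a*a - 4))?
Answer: √3741 ≈ 61.164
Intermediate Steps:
C(a) = (-2 + a)*(-4 + a + a²) (C(a) = (-2 + a)*(a + (a² - 4)) = (-2 + a)*(a + (-4 + a²)) = (-2 + a)*(-4 + a + a²))
√((15*C(-1))*(-1) + 3921) = √((15*(8 + (-1)³ - 1*(-1)² - 6*(-1)))*(-1) + 3921) = √((15*(8 - 1 - 1*1 + 6))*(-1) + 3921) = √((15*(8 - 1 - 1 + 6))*(-1) + 3921) = √((15*12)*(-1) + 3921) = √(180*(-1) + 3921) = √(-180 + 3921) = √3741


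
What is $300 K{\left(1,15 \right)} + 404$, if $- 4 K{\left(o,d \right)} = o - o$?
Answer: $404$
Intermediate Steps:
$K{\left(o,d \right)} = 0$ ($K{\left(o,d \right)} = - \frac{o - o}{4} = \left(- \frac{1}{4}\right) 0 = 0$)
$300 K{\left(1,15 \right)} + 404 = 300 \cdot 0 + 404 = 0 + 404 = 404$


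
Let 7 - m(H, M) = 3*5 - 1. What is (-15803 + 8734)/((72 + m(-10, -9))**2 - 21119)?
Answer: 7069/16894 ≈ 0.41843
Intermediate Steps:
m(H, M) = -7 (m(H, M) = 7 - (3*5 - 1) = 7 - (15 - 1) = 7 - 1*14 = 7 - 14 = -7)
(-15803 + 8734)/((72 + m(-10, -9))**2 - 21119) = (-15803 + 8734)/((72 - 7)**2 - 21119) = -7069/(65**2 - 21119) = -7069/(4225 - 21119) = -7069/(-16894) = -7069*(-1/16894) = 7069/16894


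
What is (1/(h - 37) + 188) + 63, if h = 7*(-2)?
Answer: 12800/51 ≈ 250.98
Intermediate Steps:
h = -14
(1/(h - 37) + 188) + 63 = (1/(-14 - 37) + 188) + 63 = (1/(-51) + 188) + 63 = (-1/51 + 188) + 63 = 9587/51 + 63 = 12800/51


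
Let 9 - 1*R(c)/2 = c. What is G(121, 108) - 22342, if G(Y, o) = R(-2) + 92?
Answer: -22228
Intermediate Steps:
R(c) = 18 - 2*c
G(Y, o) = 114 (G(Y, o) = (18 - 2*(-2)) + 92 = (18 + 4) + 92 = 22 + 92 = 114)
G(121, 108) - 22342 = 114 - 22342 = -22228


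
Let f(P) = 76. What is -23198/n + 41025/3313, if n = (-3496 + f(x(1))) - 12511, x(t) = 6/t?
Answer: 730424249/52779403 ≈ 13.839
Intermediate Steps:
n = -15931 (n = (-3496 + 76) - 12511 = -3420 - 12511 = -15931)
-23198/n + 41025/3313 = -23198/(-15931) + 41025/3313 = -23198*(-1/15931) + 41025*(1/3313) = 23198/15931 + 41025/3313 = 730424249/52779403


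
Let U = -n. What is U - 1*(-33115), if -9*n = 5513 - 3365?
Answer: 100061/3 ≈ 33354.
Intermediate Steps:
n = -716/3 (n = -(5513 - 3365)/9 = -⅑*2148 = -716/3 ≈ -238.67)
U = 716/3 (U = -1*(-716/3) = 716/3 ≈ 238.67)
U - 1*(-33115) = 716/3 - 1*(-33115) = 716/3 + 33115 = 100061/3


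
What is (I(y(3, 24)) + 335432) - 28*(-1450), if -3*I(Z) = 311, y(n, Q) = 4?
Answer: 1127785/3 ≈ 3.7593e+5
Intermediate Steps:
I(Z) = -311/3 (I(Z) = -1/3*311 = -311/3)
(I(y(3, 24)) + 335432) - 28*(-1450) = (-311/3 + 335432) - 28*(-1450) = 1005985/3 + 40600 = 1127785/3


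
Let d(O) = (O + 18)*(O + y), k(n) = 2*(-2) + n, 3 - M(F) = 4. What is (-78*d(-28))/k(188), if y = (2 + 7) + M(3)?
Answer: -1950/23 ≈ -84.783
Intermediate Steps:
M(F) = -1 (M(F) = 3 - 1*4 = 3 - 4 = -1)
k(n) = -4 + n
y = 8 (y = (2 + 7) - 1 = 9 - 1 = 8)
d(O) = (8 + O)*(18 + O) (d(O) = (O + 18)*(O + 8) = (18 + O)*(8 + O) = (8 + O)*(18 + O))
(-78*d(-28))/k(188) = (-78*(144 + (-28)**2 + 26*(-28)))/(-4 + 188) = -78*(144 + 784 - 728)/184 = -78*200*(1/184) = -15600*1/184 = -1950/23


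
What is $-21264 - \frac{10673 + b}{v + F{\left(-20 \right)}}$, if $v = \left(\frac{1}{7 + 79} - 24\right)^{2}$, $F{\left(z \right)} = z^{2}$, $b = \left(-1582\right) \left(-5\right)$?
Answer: $- \frac{153543782284}{7214369} \approx -21283.0$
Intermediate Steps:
$b = 7910$
$v = \frac{4255969}{7396}$ ($v = \left(\frac{1}{86} - 24\right)^{2} = \left(- \frac{2063}{86}\right)^{2} = \frac{4255969}{7396} \approx 575.44$)
$-21264 - \frac{10673 + b}{v + F{\left(-20 \right)}} = -21264 - \frac{10673 + 7910}{\frac{4255969}{7396} + \left(-20\right)^{2}} = -21264 - \frac{18583}{\frac{4255969}{7396} + 400} = -21264 - \frac{18583}{\frac{7214369}{7396}} = -21264 - 18583 \cdot \frac{7396}{7214369} = -21264 - \frac{137439868}{7214369} = - \frac{153543782284}{7214369}$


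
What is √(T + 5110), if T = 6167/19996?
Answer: 7*√10425029577/9998 ≈ 71.486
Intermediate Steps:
T = 6167/19996 (T = 6167*(1/19996) = 6167/19996 ≈ 0.30841)
√(T + 5110) = √(6167/19996 + 5110) = √(102185727/19996) = 7*√10425029577/9998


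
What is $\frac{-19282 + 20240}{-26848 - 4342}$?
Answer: $- \frac{479}{15595} \approx -0.030715$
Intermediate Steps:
$\frac{-19282 + 20240}{-26848 - 4342} = \frac{958}{-31190} = 958 \left(- \frac{1}{31190}\right) = - \frac{479}{15595}$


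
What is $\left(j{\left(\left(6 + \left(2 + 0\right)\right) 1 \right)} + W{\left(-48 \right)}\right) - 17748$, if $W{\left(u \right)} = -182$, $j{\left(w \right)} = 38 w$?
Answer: $-17626$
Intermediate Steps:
$\left(j{\left(\left(6 + \left(2 + 0\right)\right) 1 \right)} + W{\left(-48 \right)}\right) - 17748 = \left(38 \left(6 + \left(2 + 0\right)\right) 1 - 182\right) - 17748 = \left(38 \left(6 + 2\right) 1 - 182\right) - 17748 = \left(38 \cdot 8 \cdot 1 - 182\right) - 17748 = \left(38 \cdot 8 - 182\right) - 17748 = \left(304 - 182\right) - 17748 = 122 - 17748 = -17626$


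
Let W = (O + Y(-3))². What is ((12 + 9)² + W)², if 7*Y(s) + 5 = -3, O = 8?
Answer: 571831569/2401 ≈ 2.3816e+5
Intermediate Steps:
Y(s) = -8/7 (Y(s) = -5/7 + (⅐)*(-3) = -5/7 - 3/7 = -8/7)
W = 2304/49 (W = (8 - 8/7)² = (48/7)² = 2304/49 ≈ 47.020)
((12 + 9)² + W)² = ((12 + 9)² + 2304/49)² = (21² + 2304/49)² = (441 + 2304/49)² = (23913/49)² = 571831569/2401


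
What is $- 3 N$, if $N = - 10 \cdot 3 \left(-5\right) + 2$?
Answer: $-456$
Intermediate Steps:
$N = 152$ ($N = \left(-10\right) \left(-15\right) + 2 = 150 + 2 = 152$)
$- 3 N = \left(-3\right) 152 = -456$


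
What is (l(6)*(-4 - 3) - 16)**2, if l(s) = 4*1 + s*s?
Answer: 87616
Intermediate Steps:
l(s) = 4 + s**2
(l(6)*(-4 - 3) - 16)**2 = ((4 + 6**2)*(-4 - 3) - 16)**2 = ((4 + 36)*(-7) - 16)**2 = (40*(-7) - 16)**2 = (-280 - 16)**2 = (-296)**2 = 87616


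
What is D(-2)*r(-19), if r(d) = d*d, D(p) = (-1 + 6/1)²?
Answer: 9025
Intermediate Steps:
D(p) = 25 (D(p) = (-1 + 6*1)² = (-1 + 6)² = 5² = 25)
r(d) = d²
D(-2)*r(-19) = 25*(-19)² = 25*361 = 9025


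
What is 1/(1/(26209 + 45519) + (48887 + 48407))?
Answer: 71728/6978704033 ≈ 1.0278e-5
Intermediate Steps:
1/(1/(26209 + 45519) + (48887 + 48407)) = 1/(1/71728 + 97294) = 1/(6978704033/71728) = 71728/6978704033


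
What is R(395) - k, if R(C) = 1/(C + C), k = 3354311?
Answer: -2649905689/790 ≈ -3.3543e+6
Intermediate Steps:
R(C) = 1/(2*C)
R(395) - k = (½)/395 - 1*3354311 = (½)*(1/395) - 3354311 = 1/790 - 3354311 = -2649905689/790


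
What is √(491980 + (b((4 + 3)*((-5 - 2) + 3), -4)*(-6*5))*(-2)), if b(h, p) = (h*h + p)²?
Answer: 14*√188755 ≈ 6082.4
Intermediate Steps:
b(h, p) = (p + h²)² (b(h, p) = (h² + p)² = (p + h²)²)
√(491980 + (b((4 + 3)*((-5 - 2) + 3), -4)*(-6*5))*(-2)) = √(491980 + ((-4 + ((4 + 3)*((-5 - 2) + 3))²)²*(-6*5))*(-2)) = √(491980 + ((-4 + (7*(-7 + 3))²)²*(-30))*(-2)) = √(491980 + ((-4 + (7*(-4))²)²*(-30))*(-2)) = √(491980 + ((-4 + (-28)²)²*(-30))*(-2)) = √(491980 + ((-4 + 784)²*(-30))*(-2)) = √(491980 + (780²*(-30))*(-2)) = √(491980 + (608400*(-30))*(-2)) = √(491980 - 18252000*(-2)) = √(491980 + 36504000) = √36995980 = 14*√188755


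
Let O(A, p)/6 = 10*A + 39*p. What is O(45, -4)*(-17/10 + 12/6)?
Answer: 2646/5 ≈ 529.20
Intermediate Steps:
O(A, p) = 60*A + 234*p (O(A, p) = 6*(10*A + 39*p) = 60*A + 234*p)
O(45, -4)*(-17/10 + 12/6) = (60*45 + 234*(-4))*(-17/10 + 12/6) = (2700 - 936)*(-17*⅒ + 12*(⅙)) = 1764*(-17/10 + 2) = 1764*(3/10) = 2646/5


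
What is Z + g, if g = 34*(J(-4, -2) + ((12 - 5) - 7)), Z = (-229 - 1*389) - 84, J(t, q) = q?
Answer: -770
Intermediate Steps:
Z = -702 (Z = (-229 - 389) - 84 = -618 - 84 = -702)
g = -68 (g = 34*(-2 + ((12 - 5) - 7)) = 34*(-2 + (7 - 7)) = 34*(-2 + 0) = 34*(-2) = -68)
Z + g = -702 - 68 = -770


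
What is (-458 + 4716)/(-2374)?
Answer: -2129/1187 ≈ -1.7936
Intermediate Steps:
(-458 + 4716)/(-2374) = 4258*(-1/2374) = -2129/1187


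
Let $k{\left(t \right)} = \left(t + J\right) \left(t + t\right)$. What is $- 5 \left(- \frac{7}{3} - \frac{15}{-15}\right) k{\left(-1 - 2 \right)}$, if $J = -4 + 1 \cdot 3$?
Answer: $160$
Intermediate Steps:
$J = -1$ ($J = -4 + 3 = -1$)
$k{\left(t \right)} = 2 t \left(-1 + t\right)$ ($k{\left(t \right)} = \left(t - 1\right) \left(t + t\right) = \left(-1 + t\right) 2 t = 2 t \left(-1 + t\right)$)
$- 5 \left(- \frac{7}{3} - \frac{15}{-15}\right) k{\left(-1 - 2 \right)} = - 5 \left(- \frac{7}{3} - \frac{15}{-15}\right) 2 \left(-1 - 2\right) \left(-1 - 3\right) = - 5 \left(\left(-7\right) \frac{1}{3} - -1\right) 2 \left(-3\right) \left(-1 - 3\right) = - 5 \left(- \frac{7}{3} + 1\right) 2 \left(-3\right) \left(-4\right) = \left(-5\right) \left(- \frac{4}{3}\right) 24 = \frac{20}{3} \cdot 24 = 160$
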